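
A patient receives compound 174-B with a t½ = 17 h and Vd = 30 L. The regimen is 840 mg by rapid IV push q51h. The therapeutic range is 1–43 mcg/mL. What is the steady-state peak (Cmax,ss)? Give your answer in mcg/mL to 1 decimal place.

The dosing interval is 3 half-lives, so f = 2^(−3) = 0.125.
Accumulation ratio R = 1/(1 − f) = 1/0.875 = 8/7.
Single-dose peak C₀ = D/Vd = 840/30 = 28 mcg/mL.
Steady-state peak Cmax,ss = C₀·R = 28 × 8/7 ≈ 32.000 mcg/mL.
Peak 32.0 mcg/mL vs MTC 43 mcg/mL: below toxic threshold.

32.0 mcg/mL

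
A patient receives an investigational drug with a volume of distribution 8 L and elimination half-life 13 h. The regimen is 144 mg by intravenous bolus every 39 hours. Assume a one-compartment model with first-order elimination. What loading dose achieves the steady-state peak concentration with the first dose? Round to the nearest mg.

f = (1/2)^(39/13) ≈ 0.125000; accumulation ratio R = 1/(1−f) ≈ 1.14286.
Loading dose to hit Cmax,ss on first dose: D_load = D_maint·R ≈ 144 × 1.14286 ≈ 164.57 mg.

165 mg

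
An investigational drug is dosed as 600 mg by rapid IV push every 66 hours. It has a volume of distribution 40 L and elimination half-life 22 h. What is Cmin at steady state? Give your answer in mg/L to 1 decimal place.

τ = 66 h = 3 half-lives, so f = (1/2)^3 = 0.125.
At steady state, R = 1/(1 − 0.125) = 8/7.
Single-dose peak C₀ = D/Vd = 600/40 = 15 mg/L.
Steady-state peak Cmax,ss = C₀·R = 15 × 8/7 ≈ 17.143 mg/L.
Steady-state trough Cmin,ss = Cmax,ss·f ≈ 17.143 × 0.125 ≈ 2.143 mg/L.

2.1 mg/L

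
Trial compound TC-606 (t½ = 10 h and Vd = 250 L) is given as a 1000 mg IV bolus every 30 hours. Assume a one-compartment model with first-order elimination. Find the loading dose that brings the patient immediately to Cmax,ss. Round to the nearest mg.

1143 mg

f = (1/2)^(30/10) ≈ 0.125000; accumulation ratio R = 1/(1−f) ≈ 1.14286.
Loading dose to hit Cmax,ss on first dose: D_load = D_maint·R ≈ 1000 × 1.14286 ≈ 1142.86 mg.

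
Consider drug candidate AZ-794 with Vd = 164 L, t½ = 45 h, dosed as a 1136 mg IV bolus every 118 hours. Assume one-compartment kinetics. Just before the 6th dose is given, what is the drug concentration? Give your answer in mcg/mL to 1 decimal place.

f = (1/2)^(τ/t½) = (1/2)^(118/45) ≈ 0.1624.
C₀ = D/Vd = 1136/164 ≈ 6.927 mcg/mL.
Before the 6th dose, 5 doses have been given. Superposition: Cmin = C₀·(f + f² + … + f^5).
≈ 6.927 × (0.1624 + 0.0264 + 0.0043 + 0.0007 + 0.0001) ≈ 6.927 × 0.1939 ≈ 1.343 mcg/mL.

1.3 mcg/mL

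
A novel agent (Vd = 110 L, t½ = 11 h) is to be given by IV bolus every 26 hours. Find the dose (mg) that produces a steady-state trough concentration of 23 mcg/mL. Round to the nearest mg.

τ/t½ = 26/11 ≈ 2.3636, so f = (1/2)^(26/11) ≈ 0.194301.
Cmin,ss = (D/Vd)·f/(1−f), so D = Cmin,ss·Vd·(1−f)/f.
D = 23 × 110 × (1−f)/f ≈ 23 × 110 × 4.14665 ≈ 10491.02 mg.

10491 mg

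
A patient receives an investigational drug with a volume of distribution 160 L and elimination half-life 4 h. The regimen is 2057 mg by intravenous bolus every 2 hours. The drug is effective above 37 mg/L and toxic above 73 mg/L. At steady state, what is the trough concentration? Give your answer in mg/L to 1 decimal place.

31.0 mg/L

τ/t½ = 2/4 ≈ 0.5, so fraction remaining f = (1/2)^(2/4) ≈ 0.7071.
Single-dose peak C₀ = D/Vd = 2057/160 ≈ 12.856 mg/L.
Steady-state trough Cmin,ss = C₀·f/(1−f) ≈ 12.856 × 0.7071/0.2929 ≈ 31.036 mg/L.
Trough 31.0 mg/L vs MEC 37 mg/L: subtherapeutic.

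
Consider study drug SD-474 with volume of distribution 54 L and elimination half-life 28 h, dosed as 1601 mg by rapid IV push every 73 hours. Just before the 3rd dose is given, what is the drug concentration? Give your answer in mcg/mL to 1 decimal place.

f = (1/2)^(τ/t½) = (1/2)^(73/28) ≈ 0.1641.
C₀ = D/Vd = 1601/54 ≈ 29.648 mcg/mL.
Before the 3rd dose, 2 doses have been given. Superposition: Cmin = C₀·(f + f²).
≈ 29.648 × (0.1641 + 0.0269) ≈ 29.648 × 0.1910 ≈ 5.663 mcg/mL.

5.7 mcg/mL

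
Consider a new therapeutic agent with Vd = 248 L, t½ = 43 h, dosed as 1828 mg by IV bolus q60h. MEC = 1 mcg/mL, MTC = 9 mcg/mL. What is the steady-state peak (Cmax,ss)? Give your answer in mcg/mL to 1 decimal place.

Over one 60-h interval, 60/43 ≈ 1.3953 half-lives elapse, leaving f ≈ 0.3802 of each dose.
At steady state, accumulation factor R = 1/(1 − e^(−kτ)) ≈ 1.6134.
Single-dose peak C₀ = D/Vd = 1828/248 ≈ 7.371 mcg/mL.
Cmax,ss = C₀/(1 − f) ≈ 7.371/0.6198 ≈ 11.893 mcg/mL.
Peak 11.9 mcg/mL vs MTC 9 mcg/mL: exceeds toxic threshold.

11.9 mcg/mL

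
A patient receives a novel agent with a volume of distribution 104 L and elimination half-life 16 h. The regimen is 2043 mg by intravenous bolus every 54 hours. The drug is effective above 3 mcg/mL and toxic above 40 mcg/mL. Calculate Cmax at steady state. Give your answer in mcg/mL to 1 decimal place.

k = ln2/t½ = ln2/16 ≈ 0.043322 h⁻¹; fraction remaining f = e^(−kτ) = e^(−0.043322×54) ≈ 0.0964.
Accumulation ratio R = 1/(1 − f) ≈ 1/0.9036 ≈ 1.1067.
Single-dose peak C₀ = D/Vd = 2043/104 ≈ 19.644 mcg/mL.
Steady-state peak Cmax,ss = C₀·R ≈ 19.644 × 1.1067 ≈ 21.740 mcg/mL.
Peak 21.7 mcg/mL vs MTC 40 mcg/mL: below toxic threshold.

21.7 mcg/mL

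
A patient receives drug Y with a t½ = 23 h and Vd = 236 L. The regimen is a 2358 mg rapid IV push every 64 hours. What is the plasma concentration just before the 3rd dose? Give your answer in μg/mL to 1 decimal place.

1.7 μg/mL

f = (1/2)^(τ/t½) = (1/2)^(64/23) ≈ 0.1453.
C₀ = D/Vd = 2358/236 ≈ 9.992 μg/mL.
Before the 3rd dose, 2 doses have been given. Superposition: Cmin = C₀·(f + f²).
≈ 9.992 × (0.1453 + 0.0211) ≈ 9.992 × 0.1664 ≈ 1.663 μg/mL.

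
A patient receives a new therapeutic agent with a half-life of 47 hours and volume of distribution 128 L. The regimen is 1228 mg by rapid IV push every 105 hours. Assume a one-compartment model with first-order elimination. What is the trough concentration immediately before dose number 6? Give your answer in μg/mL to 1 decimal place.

f = (1/2)^(τ/t½) = (1/2)^(105/47) ≈ 0.2126.
C₀ = D/Vd = 1228/128 ≈ 9.594 μg/mL.
Before the 6th dose, 5 doses have been given. Superposition: Cmin = C₀·(f + f² + … + f^5).
≈ 9.594 × (0.2126 + 0.0452 + 0.0096 + 0.0020 + 0.0004) ≈ 9.594 × 0.2698 ≈ 2.588 μg/mL.

2.6 μg/mL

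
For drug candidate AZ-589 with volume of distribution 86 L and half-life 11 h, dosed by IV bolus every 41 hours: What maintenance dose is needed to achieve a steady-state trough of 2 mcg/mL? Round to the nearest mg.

τ/t½ = 41/11 ≈ 3.7273, so f = (1/2)^(41/11) ≈ 0.075506.
Cmin,ss = (D/Vd)·f/(1−f), so D = Cmin,ss·Vd·(1−f)/f.
D = 2 × 86 × (1−f)/f ≈ 2 × 86 × 12.24398 ≈ 2105.96 mg.

2106 mg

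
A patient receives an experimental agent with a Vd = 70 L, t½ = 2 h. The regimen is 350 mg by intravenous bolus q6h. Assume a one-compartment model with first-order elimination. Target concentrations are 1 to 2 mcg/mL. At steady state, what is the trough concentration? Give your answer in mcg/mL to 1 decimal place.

τ = 6 h = 3 half-lives, so f = (1/2)^3 = 0.125.
At steady state, R = 1/(1 − 0.125) = 8/7.
Single-dose peak C₀ = D/Vd = 350/70 = 5 mcg/mL.
Steady-state peak Cmax,ss = C₀·R = 5 × 8/7 ≈ 5.714 mcg/mL.
Steady-state trough Cmin,ss = Cmax,ss·f ≈ 5.714 × 0.125 ≈ 0.714 mcg/mL.
Trough 0.7 mcg/mL vs MEC 1 mcg/mL: subtherapeutic.

0.7 mcg/mL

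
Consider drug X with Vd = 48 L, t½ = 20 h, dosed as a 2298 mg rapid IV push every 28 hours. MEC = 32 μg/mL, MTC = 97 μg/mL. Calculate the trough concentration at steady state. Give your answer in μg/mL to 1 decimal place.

29.2 μg/mL

Over one 28-h interval, 28/20 ≈ 1.4 half-lives elapse, leaving f ≈ 0.3789 of each dose.
Single-dose peak C₀ = D/Vd = 2298/48 ≈ 47.875 μg/mL.
Steady-state trough Cmin,ss = C₀·f/(1−f) ≈ 47.875 × 0.3789/0.6211 ≈ 29.206 μg/mL.
Trough 29.2 μg/mL vs MEC 32 μg/mL: subtherapeutic.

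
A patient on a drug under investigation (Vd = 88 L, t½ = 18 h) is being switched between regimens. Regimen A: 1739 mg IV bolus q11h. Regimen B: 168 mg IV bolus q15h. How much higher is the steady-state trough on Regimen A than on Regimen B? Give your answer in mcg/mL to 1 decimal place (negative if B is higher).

Regimen A: f = (1/2)^(11/18) ≈ 0.6547; Cmin,ss = (1739/88)·f/(1−f) ≈ 37.468 mcg/mL.
Regimen B: f = (1/2)^(15/18) ≈ 0.5612; Cmin,ss = (168/88)·f/(1−f) ≈ 2.442 mcg/mL.
Difference ≈ 37.468 − 2.442 ≈ 35.026 mcg/mL.

35.0 mcg/mL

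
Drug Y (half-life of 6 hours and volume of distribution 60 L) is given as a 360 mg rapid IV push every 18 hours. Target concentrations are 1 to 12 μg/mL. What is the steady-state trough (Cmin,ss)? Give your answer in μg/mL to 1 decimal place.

τ = 18 h = 3 half-lives, so f = (1/2)^3 = 0.125.
At steady state, R = 1/(1 − 0.125) = 8/7.
Single-dose peak C₀ = D/Vd = 360/60 = 6 μg/mL.
Steady-state peak Cmax,ss = C₀·R = 6 × 8/7 ≈ 6.857 μg/mL.
Steady-state trough Cmin,ss = Cmax,ss·f ≈ 6.857 × 0.125 ≈ 0.857 μg/mL.
Trough 0.9 μg/mL vs MEC 1 μg/mL: subtherapeutic.

0.9 μg/mL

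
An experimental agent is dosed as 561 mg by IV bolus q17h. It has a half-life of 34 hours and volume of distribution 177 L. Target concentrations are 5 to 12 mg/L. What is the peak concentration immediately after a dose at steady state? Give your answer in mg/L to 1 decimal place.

Over one 17-h interval, 17/34 ≈ 0.5 half-lives elapse, leaving f ≈ 0.7071 of each dose.
At steady state, accumulation factor R = 1/(1 − e^(−kτ)) ≈ 3.4141.
Single-dose peak C₀ = D/Vd = 561/177 ≈ 3.169 mg/L.
Cmax,ss = C₀/(1 − f) ≈ 3.169/0.2929 ≈ 10.819 mg/L.
Peak 10.8 mg/L vs MTC 12 mg/L: below toxic threshold.

10.8 mg/L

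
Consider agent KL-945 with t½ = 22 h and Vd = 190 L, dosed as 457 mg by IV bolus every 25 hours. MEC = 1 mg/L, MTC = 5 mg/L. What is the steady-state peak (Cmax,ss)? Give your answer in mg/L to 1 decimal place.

τ/t½ = 25/22 ≈ 1.1364, so fraction remaining f = (1/2)^(25/22) ≈ 0.4549.
Accumulation ratio R = 1/(1 − f) ≈ 1/0.5451 ≈ 1.8345.
Single-dose peak C₀ = D/Vd = 457/190 ≈ 2.405 mg/L.
Steady-state peak Cmax,ss = C₀·R ≈ 2.405 × 1.8345 ≈ 4.412 mg/L.
Peak 4.4 mg/L vs MTC 5 mg/L: below toxic threshold.

4.4 mg/L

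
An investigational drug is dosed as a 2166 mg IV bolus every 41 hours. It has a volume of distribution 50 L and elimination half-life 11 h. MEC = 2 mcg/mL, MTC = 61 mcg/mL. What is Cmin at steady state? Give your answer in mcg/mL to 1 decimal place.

Over one 41-h interval, 41/11 ≈ 3.7273 half-lives elapse, leaving f ≈ 0.0755 of each dose.
Each bolus raises the concentration by D/Vd = 2166/50 ≈ 43.320 mcg/mL.
Steady-state trough Cmin,ss = C₀·f/(1−f) ≈ 43.320 × 0.0755/0.9245 ≈ 3.538 mcg/mL.
Trough 3.5 mcg/mL vs MEC 2 mcg/mL: adequate.

3.5 mcg/mL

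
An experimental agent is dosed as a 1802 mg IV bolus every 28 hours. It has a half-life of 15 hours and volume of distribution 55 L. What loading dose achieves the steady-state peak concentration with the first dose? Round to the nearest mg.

2483 mg

f = (1/2)^(28/15) ≈ 0.274206; accumulation ratio R = 1/(1−f) ≈ 1.37780.
Loading dose to hit Cmax,ss on first dose: D_load = D_maint·R ≈ 1802 × 1.37780 ≈ 2482.80 mg.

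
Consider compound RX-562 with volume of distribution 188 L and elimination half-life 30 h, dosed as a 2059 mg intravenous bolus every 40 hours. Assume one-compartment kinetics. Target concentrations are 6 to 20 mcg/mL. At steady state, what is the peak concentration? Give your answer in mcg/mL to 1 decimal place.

Over one 40-h interval, 40/30 ≈ 1.3333 half-lives elapse, leaving f ≈ 0.3969 of each dose.
Accumulation ratio R = 1/(1 − f) ≈ 1/0.6031 ≈ 1.6581.
Single-dose peak C₀ = D/Vd = 2059/188 ≈ 10.952 mcg/mL.
Steady-state peak Cmax,ss = C₀·R ≈ 10.952 × 1.6581 ≈ 18.160 mcg/mL.
Peak 18.2 mcg/mL vs MTC 20 mcg/mL: below toxic threshold.

18.2 mcg/mL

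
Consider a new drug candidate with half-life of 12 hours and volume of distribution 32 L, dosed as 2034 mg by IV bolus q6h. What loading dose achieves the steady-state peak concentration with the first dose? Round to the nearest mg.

6945 mg

f = (1/2)^(6/12) ≈ 0.707107; accumulation ratio R = 1/(1−f) ≈ 3.41422.
Loading dose to hit Cmax,ss on first dose: D_load = D_maint·R ≈ 2034 × 3.41422 ≈ 6944.52 mg.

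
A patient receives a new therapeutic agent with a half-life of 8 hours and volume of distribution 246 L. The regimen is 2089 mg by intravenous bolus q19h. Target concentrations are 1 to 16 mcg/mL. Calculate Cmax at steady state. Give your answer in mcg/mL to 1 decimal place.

Over one 19-h interval, 19/8 ≈ 2.375 half-lives elapse, leaving f ≈ 0.1928 of each dose.
Accumulation ratio R = 1/(1 − f) ≈ 1/0.8072 ≈ 1.2389.
Each bolus raises the concentration by D/Vd = 2089/246 ≈ 8.492 mcg/mL.
Steady-state peak Cmax,ss = C₀·R ≈ 8.492 × 1.2389 ≈ 10.521 mcg/mL.
Peak 10.5 mcg/mL vs MTC 16 mcg/mL: below toxic threshold.

10.5 mcg/mL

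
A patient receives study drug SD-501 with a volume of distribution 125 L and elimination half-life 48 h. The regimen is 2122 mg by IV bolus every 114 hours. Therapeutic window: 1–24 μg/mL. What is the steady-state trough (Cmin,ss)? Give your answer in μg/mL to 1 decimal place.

k = ln2/t½ = ln2/48 ≈ 0.014441 h⁻¹; fraction remaining f = e^(−kτ) = e^(−0.014441×114) ≈ 0.1928.
At steady state, accumulation factor R = 1/(1 − e^(−kτ)) ≈ 1.2389.
Single-dose peak C₀ = D/Vd = 2122/125 ≈ 16.976 μg/mL.
Steady-state peak Cmax,ss = C₀·R ≈ 16.976 × 1.2389 ≈ 21.032 μg/mL.
One interval later, Cmin,ss = Cmax,ss·e^(−kτ) ≈ 21.032 × 0.1928 ≈ 4.055 μg/mL.
Trough 4.1 μg/mL vs MEC 1 μg/mL: adequate.

4.1 μg/mL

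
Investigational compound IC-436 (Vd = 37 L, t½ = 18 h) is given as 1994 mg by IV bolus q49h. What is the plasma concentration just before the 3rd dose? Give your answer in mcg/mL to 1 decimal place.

9.4 mcg/mL

f = (1/2)^(τ/t½) = (1/2)^(49/18) ≈ 0.1515.
C₀ = D/Vd = 1994/37 ≈ 53.892 mcg/mL.
Before the 3rd dose, 2 doses have been given. Superposition: Cmin = C₀·(f + f²).
≈ 53.892 × (0.1515 + 0.0230) ≈ 53.892 × 0.1745 ≈ 9.404 mcg/mL.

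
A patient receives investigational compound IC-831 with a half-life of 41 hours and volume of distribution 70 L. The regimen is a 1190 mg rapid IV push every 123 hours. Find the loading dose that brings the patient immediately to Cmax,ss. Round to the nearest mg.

f = (1/2)^(123/41) ≈ 0.125000; accumulation ratio R = 1/(1−f) ≈ 1.14286.
Loading dose to hit Cmax,ss on first dose: D_load = D_maint·R ≈ 1190 × 1.14286 ≈ 1360.00 mg.

1360 mg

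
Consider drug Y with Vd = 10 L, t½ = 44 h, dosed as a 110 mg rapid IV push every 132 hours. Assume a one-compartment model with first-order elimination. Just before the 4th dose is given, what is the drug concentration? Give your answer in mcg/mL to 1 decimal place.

f = (1/2)^(τ/t½) = (1/2)^(132/44) ≈ 0.1250.
C₀ = D/Vd = 110/10 ≈ 11.000 mcg/mL.
Before the 4th dose, 3 doses have been given. Superposition: Cmin = C₀·(f + f² + … + f^3).
≈ 11.000 × (0.1250 + 0.0156 + 0.0020) ≈ 11.000 × 0.1426 ≈ 1.569 mcg/mL.

1.6 mcg/mL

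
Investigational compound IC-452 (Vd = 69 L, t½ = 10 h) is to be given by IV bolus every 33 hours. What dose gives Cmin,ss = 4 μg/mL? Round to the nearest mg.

2442 mg

τ/t½ = 33/10 ≈ 3.3, so f = (1/2)^(33/10) ≈ 0.101532.
Cmin,ss = (D/Vd)·f/(1−f), so D = Cmin,ss·Vd·(1−f)/f.
D = 4 × 69 × (1−f)/f ≈ 4 × 69 × 8.84911 ≈ 2442.35 mg.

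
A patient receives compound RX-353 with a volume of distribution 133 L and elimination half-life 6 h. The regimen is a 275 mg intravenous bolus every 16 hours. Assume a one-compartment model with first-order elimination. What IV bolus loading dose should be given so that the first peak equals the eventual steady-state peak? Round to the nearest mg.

f = (1/2)^(16/6) ≈ 0.157490; accumulation ratio R = 1/(1−f) ≈ 1.18693.
Loading dose to hit Cmax,ss on first dose: D_load = D_maint·R ≈ 275 × 1.18693 ≈ 326.41 mg.

326 mg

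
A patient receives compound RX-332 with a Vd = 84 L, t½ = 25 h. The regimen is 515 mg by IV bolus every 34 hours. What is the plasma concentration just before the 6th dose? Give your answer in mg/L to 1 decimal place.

3.9 mg/L

f = (1/2)^(τ/t½) = (1/2)^(34/25) ≈ 0.3896.
C₀ = D/Vd = 515/84 ≈ 6.131 mg/L.
Before the 6th dose, 5 doses have been given. Superposition: Cmin = C₀·(f + f² + … + f^5).
≈ 6.131 × (0.3896 + 0.1518 + 0.0591 + 0.0230 + 0.0090) ≈ 6.131 × 0.6325 ≈ 3.878 mg/L.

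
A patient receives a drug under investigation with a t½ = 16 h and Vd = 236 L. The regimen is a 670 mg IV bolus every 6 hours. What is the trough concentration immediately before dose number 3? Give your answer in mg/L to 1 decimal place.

f = (1/2)^(τ/t½) = (1/2)^(6/16) ≈ 0.7711.
C₀ = D/Vd = 670/236 ≈ 2.839 mg/L.
Before the 3rd dose, 2 doses have been given. Superposition: Cmin = C₀·(f + f²).
≈ 2.839 × (0.7711 + 0.5946) ≈ 2.839 × 1.3657 ≈ 3.877 mg/L.

3.9 mg/L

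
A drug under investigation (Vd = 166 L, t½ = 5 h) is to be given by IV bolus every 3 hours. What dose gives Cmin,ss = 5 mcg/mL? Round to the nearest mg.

428 mg

τ/t½ = 3/5 ≈ 0.6, so f = (1/2)^(3/5) ≈ 0.659754.
Cmin,ss = (D/Vd)·f/(1−f), so D = Cmin,ss·Vd·(1−f)/f.
D = 5 × 166 × (1−f)/f ≈ 5 × 166 × 0.51572 ≈ 428.05 mg.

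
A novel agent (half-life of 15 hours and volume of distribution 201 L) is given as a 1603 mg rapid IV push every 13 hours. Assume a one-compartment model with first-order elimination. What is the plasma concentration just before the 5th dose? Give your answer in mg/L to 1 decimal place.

f = (1/2)^(τ/t½) = (1/2)^(13/15) ≈ 0.5484.
C₀ = D/Vd = 1603/201 ≈ 7.975 mg/L.
Before the 5th dose, 4 doses have been given. Superposition: Cmin = C₀·(f + f² + … + f^4).
≈ 7.975 × (0.5484 + 0.3007 + 0.1649 + 0.0904) ≈ 7.975 × 1.1044 ≈ 8.808 mg/L.

8.8 mg/L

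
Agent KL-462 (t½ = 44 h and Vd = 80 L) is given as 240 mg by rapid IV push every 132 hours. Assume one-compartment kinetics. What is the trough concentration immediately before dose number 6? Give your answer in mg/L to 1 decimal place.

f = (1/2)^(τ/t½) = (1/2)^(132/44) ≈ 0.1250.
C₀ = D/Vd = 240/80 ≈ 3.000 mg/L.
Before the 6th dose, 5 doses have been given. Superposition: Cmin = C₀·(f + f² + … + f^5).
≈ 3.000 × (0.1250 + 0.0156 + 0.0020 + 0.0002 + 0.0000) ≈ 3.000 × 0.1428 ≈ 0.428 mg/L.

0.4 mg/L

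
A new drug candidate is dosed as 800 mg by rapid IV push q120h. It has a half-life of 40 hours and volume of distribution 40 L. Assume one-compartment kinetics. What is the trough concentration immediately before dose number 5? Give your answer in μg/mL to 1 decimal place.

f = (1/2)^(τ/t½) = (1/2)^(120/40) ≈ 0.1250.
C₀ = D/Vd = 800/40 ≈ 20.000 μg/mL.
Before the 5th dose, 4 doses have been given. Superposition: Cmin = C₀·(f + f² + … + f^4).
≈ 20.000 × (0.1250 + 0.0156 + 0.0020 + 0.0002) ≈ 20.000 × 0.1428 ≈ 2.856 μg/mL.

2.9 μg/mL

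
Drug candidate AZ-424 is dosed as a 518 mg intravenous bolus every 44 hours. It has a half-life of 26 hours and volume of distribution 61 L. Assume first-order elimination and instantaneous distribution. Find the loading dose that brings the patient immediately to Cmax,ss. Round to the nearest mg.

f = (1/2)^(44/26) ≈ 0.309432; accumulation ratio R = 1/(1−f) ≈ 1.44808.
Loading dose to hit Cmax,ss on first dose: D_load = D_maint·R ≈ 518 × 1.44808 ≈ 750.11 mg.

750 mg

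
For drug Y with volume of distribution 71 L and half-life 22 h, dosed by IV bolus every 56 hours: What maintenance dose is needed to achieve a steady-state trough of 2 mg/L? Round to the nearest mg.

687 mg

τ/t½ = 56/22 ≈ 2.5455, so f = (1/2)^(56/22) ≈ 0.171294.
Cmin,ss = (D/Vd)·f/(1−f), so D = Cmin,ss·Vd·(1−f)/f.
D = 2 × 71 × (1−f)/f ≈ 2 × 71 × 4.83792 ≈ 686.98 mg.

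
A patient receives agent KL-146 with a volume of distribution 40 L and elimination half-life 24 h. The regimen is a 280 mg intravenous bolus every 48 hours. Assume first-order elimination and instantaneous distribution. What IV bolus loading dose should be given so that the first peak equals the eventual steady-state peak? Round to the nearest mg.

f = (1/2)^(48/24) ≈ 0.250000; accumulation ratio R = 1/(1−f) ≈ 1.33333.
Loading dose to hit Cmax,ss on first dose: D_load = D_maint·R ≈ 280 × 1.33333 ≈ 373.33 mg.

373 mg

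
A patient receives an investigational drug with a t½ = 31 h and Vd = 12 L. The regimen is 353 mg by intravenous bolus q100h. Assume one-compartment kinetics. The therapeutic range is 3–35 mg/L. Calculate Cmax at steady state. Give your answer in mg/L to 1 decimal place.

32.9 mg/L

Over one 100-h interval, 100/31 ≈ 3.2258 half-lives elapse, leaving f ≈ 0.1069 of each dose.
At steady state, accumulation factor R = 1/(1 − e^(−kτ)) ≈ 1.1197.
Single-dose peak C₀ = D/Vd = 353/12 ≈ 29.417 mg/L.
Cmax,ss = C₀/(1 − f) ≈ 29.417/0.8931 ≈ 32.938 mg/L.
Peak 32.9 mg/L vs MTC 35 mg/L: below toxic threshold.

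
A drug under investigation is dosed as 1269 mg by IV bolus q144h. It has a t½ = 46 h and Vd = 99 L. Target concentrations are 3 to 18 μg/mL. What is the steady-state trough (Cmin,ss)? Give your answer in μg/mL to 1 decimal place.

1.7 μg/mL

Over one 144-h interval, 144/46 ≈ 3.1304 half-lives elapse, leaving f ≈ 0.1142 of each dose.
At steady state, accumulation factor R = 1/(1 − e^(−kτ)) ≈ 1.1289.
Single-dose peak C₀ = D/Vd = 1269/99 ≈ 12.818 μg/mL.
Cmax,ss = C₀/(1 − f) ≈ 12.818/0.8858 ≈ 14.471 μg/mL.
Steady-state trough Cmin,ss = Cmax,ss·f ≈ 14.471 × 0.1142 ≈ 1.653 μg/mL.
Trough 1.7 μg/mL vs MEC 3 μg/mL: subtherapeutic.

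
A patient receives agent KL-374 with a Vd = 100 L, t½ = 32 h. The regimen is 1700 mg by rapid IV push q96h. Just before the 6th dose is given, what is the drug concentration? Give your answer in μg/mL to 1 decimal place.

2.4 μg/mL

f = (1/2)^(τ/t½) = (1/2)^(96/32) ≈ 0.1250.
C₀ = D/Vd = 1700/100 ≈ 17.000 μg/mL.
Before the 6th dose, 5 doses have been given. Superposition: Cmin = C₀·(f + f² + … + f^5).
≈ 17.000 × (0.1250 + 0.0156 + 0.0020 + 0.0002 + 0.0000) ≈ 17.000 × 0.1428 ≈ 2.428 μg/mL.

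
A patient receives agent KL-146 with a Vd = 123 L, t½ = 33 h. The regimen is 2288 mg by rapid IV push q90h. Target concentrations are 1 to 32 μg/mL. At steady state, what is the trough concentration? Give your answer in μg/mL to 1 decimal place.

Over one 90-h interval, 90/33 ≈ 2.7273 half-lives elapse, leaving f ≈ 0.1510 of each dose.
At steady state, accumulation factor R = 1/(1 − e^(−kτ)) ≈ 1.1779.
Single-dose peak C₀ = D/Vd = 2288/123 ≈ 18.602 μg/mL.
Steady-state peak Cmax,ss = C₀·R ≈ 18.602 × 1.1779 ≈ 21.911 μg/mL.
One interval later, Cmin,ss = Cmax,ss·e^(−kτ) ≈ 21.911 × 0.1510 ≈ 3.309 μg/mL.
Trough 3.3 μg/mL vs MEC 1 μg/mL: adequate.

3.3 μg/mL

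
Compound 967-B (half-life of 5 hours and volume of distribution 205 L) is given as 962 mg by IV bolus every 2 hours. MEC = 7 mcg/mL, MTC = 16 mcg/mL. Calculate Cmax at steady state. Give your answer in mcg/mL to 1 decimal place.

τ/t½ = 2/5 ≈ 0.4, so fraction remaining f = (1/2)^(2/5) ≈ 0.7579.
Accumulation ratio R = 1/(1 − f) ≈ 1/0.2421 ≈ 4.1305.
Single-dose peak C₀ = D/Vd = 962/205 ≈ 4.693 mcg/mL.
Steady-state peak Cmax,ss = C₀·R ≈ 4.693 × 4.1305 ≈ 19.384 mcg/mL.
Peak 19.4 mcg/mL vs MTC 16 mcg/mL: exceeds toxic threshold.

19.4 mcg/mL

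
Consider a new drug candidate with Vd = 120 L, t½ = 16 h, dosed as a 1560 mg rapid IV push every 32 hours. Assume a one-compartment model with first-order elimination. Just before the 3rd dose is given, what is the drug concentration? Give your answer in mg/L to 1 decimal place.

4.1 mg/L

f = (1/2)^(τ/t½) = (1/2)^(32/16) ≈ 0.2500.
C₀ = D/Vd = 1560/120 ≈ 13.000 mg/L.
Before the 3rd dose, 2 doses have been given. Superposition: Cmin = C₀·(f + f²).
≈ 13.000 × (0.2500 + 0.0625) ≈ 13.000 × 0.3125 ≈ 4.062 mg/L.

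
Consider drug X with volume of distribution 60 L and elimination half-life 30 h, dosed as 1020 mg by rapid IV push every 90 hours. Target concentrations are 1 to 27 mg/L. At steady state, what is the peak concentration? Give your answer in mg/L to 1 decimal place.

19.4 mg/L

The dosing interval is 3 half-lives, so f = 2^(−3) = 0.125.
Accumulation ratio R = 1/(1 − f) = 1/0.875 = 8/7.
Single-dose peak C₀ = D/Vd = 1020/60 = 17 mg/L.
Steady-state peak Cmax,ss = C₀·R = 17 × 8/7 ≈ 19.429 mg/L.
Peak 19.4 mg/L vs MTC 27 mg/L: below toxic threshold.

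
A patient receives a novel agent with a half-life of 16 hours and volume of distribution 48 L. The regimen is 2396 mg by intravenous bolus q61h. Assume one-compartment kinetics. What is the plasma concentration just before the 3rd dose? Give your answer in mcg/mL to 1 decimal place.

3.8 mcg/mL

f = (1/2)^(τ/t½) = (1/2)^(61/16) ≈ 0.0712.
C₀ = D/Vd = 2396/48 ≈ 49.917 mcg/mL.
Before the 3rd dose, 2 doses have been given. Superposition: Cmin = C₀·(f + f²).
≈ 49.917 × (0.0712 + 0.0051) ≈ 49.917 × 0.0763 ≈ 3.809 mcg/mL.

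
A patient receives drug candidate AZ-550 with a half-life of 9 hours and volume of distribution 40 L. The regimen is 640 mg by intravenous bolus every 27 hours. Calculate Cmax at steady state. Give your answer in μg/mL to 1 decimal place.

18.3 μg/mL

The dosing interval is 3 half-lives, so f = 2^(−3) = 0.125.
Accumulation ratio R = 1/(1 − f) = 1/0.875 = 8/7.
Single-dose peak C₀ = D/Vd = 640/40 = 16 μg/mL.
Steady-state peak Cmax,ss = C₀·R = 16 × 8/7 ≈ 18.286 μg/mL.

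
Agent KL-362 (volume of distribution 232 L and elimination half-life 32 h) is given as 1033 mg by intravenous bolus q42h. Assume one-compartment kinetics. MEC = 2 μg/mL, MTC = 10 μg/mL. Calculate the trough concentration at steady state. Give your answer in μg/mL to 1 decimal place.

3.0 μg/mL

Over one 42-h interval, 42/32 ≈ 1.3125 half-lives elapse, leaving f ≈ 0.4026 of each dose.
Accumulation ratio R = 1/(1 − f) ≈ 1/0.5974 ≈ 1.6739.
Each bolus raises the concentration by D/Vd = 1033/232 ≈ 4.453 μg/mL.
Steady-state peak Cmax,ss = C₀·R ≈ 4.453 × 1.6739 ≈ 7.454 μg/mL.
One interval later, Cmin,ss = Cmax,ss·e^(−kτ) ≈ 7.454 × 0.4026 ≈ 3.001 μg/mL.
Trough 3.0 μg/mL vs MEC 2 μg/mL: adequate.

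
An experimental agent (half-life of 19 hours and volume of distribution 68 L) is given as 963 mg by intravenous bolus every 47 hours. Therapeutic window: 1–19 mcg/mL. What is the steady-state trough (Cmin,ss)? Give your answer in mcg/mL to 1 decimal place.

3.1 mcg/mL

Over one 47-h interval, 47/19 ≈ 2.4737 half-lives elapse, leaving f ≈ 0.1800 of each dose.
Accumulation ratio R = 1/(1 − f) ≈ 1/0.8200 ≈ 1.2195.
Single-dose peak C₀ = D/Vd = 963/68 ≈ 14.162 mcg/mL.
Cmax,ss = C₀/(1 − f) ≈ 14.162/0.8200 ≈ 17.271 mcg/mL.
One interval later, Cmin,ss = Cmax,ss·e^(−kτ) ≈ 17.271 × 0.1800 ≈ 3.109 mcg/mL.
Trough 3.1 mcg/mL vs MEC 1 mcg/mL: adequate.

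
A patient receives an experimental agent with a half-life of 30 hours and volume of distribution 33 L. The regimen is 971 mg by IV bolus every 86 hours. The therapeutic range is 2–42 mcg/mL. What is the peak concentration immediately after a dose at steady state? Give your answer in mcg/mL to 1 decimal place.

k = ln2/t½ = ln2/30 ≈ 0.023105 h⁻¹; fraction remaining f = e^(−kτ) = e^(−0.023105×86) ≈ 0.1371.
At steady state, accumulation factor R = 1/(1 − e^(−kτ)) ≈ 1.1589.
Single-dose peak C₀ = D/Vd = 971/33 ≈ 29.424 mcg/mL.
Cmax,ss = C₀/(1 − f) ≈ 29.424/0.8629 ≈ 34.099 mcg/mL.
Peak 34.1 mcg/mL vs MTC 42 mcg/mL: below toxic threshold.

34.1 mcg/mL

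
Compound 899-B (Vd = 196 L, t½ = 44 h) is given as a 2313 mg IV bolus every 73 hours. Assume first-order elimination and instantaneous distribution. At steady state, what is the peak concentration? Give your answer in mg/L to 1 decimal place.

17.3 mg/L

Over one 73-h interval, 73/44 ≈ 1.6591 half-lives elapse, leaving f ≈ 0.3166 of each dose.
At steady state, accumulation factor R = 1/(1 − e^(−kτ)) ≈ 1.4633.
Each bolus raises the concentration by D/Vd = 2313/196 ≈ 11.801 mg/L.
Steady-state peak Cmax,ss = C₀·R ≈ 11.801 × 1.4633 ≈ 17.268 mg/L.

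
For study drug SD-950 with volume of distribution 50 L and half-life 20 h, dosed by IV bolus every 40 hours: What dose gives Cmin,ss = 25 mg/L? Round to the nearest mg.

3750 mg

τ/t½ = 40/20 ≈ 2, so f = (1/2)^(40/20) ≈ 0.250000.
Cmin,ss = (D/Vd)·f/(1−f), so D = Cmin,ss·Vd·(1−f)/f.
D = 25 × 50 × (1−f)/f ≈ 25 × 50 × 3.00000 ≈ 3750.00 mg.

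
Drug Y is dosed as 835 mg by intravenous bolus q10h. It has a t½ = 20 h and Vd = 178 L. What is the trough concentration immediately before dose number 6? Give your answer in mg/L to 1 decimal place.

f = (1/2)^(τ/t½) = (1/2)^(10/20) ≈ 0.7071.
C₀ = D/Vd = 835/178 ≈ 4.691 mg/L.
Before the 6th dose, 5 doses have been given. Superposition: Cmin = C₀·(f + f² + … + f^5).
≈ 4.691 × (0.7071 + 0.5000 + 0.3535 + 0.2500 + 0.1768) ≈ 4.691 × 1.9874 ≈ 9.323 mg/L.

9.3 mg/L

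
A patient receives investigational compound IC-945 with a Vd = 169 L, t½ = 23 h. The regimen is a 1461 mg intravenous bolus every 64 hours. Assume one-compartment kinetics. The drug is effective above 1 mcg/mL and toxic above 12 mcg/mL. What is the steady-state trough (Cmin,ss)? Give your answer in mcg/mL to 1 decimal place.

1.5 mcg/mL

k = ln2/t½ = ln2/23 ≈ 0.030137 h⁻¹; fraction remaining f = e^(−kτ) = e^(−0.030137×64) ≈ 0.1453.
Single-dose peak C₀ = D/Vd = 1461/169 ≈ 8.645 mcg/mL.
Steady-state trough Cmin,ss = C₀·f/(1−f) ≈ 8.645 × 0.1453/0.8547 ≈ 1.470 mcg/mL.
Trough 1.5 mcg/mL vs MEC 1 mcg/mL: adequate.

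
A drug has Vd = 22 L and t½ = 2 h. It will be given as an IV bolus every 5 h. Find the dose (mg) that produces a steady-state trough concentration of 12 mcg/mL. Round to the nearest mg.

1229 mg

τ/t½ = 5/2 ≈ 2.5, so f = (1/2)^(5/2) ≈ 0.176777.
Cmin,ss = (D/Vd)·f/(1−f), so D = Cmin,ss·Vd·(1−f)/f.
D = 12 × 22 × (1−f)/f ≈ 12 × 22 × 4.65684 ≈ 1229.41 mg.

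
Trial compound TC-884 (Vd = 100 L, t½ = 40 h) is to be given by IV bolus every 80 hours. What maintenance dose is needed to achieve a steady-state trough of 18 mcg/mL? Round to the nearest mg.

τ/t½ = 80/40 ≈ 2, so f = (1/2)^(80/40) ≈ 0.250000.
Cmin,ss = (D/Vd)·f/(1−f), so D = Cmin,ss·Vd·(1−f)/f.
D = 18 × 100 × (1−f)/f ≈ 18 × 100 × 3.00000 ≈ 5400.00 mg.

5400 mg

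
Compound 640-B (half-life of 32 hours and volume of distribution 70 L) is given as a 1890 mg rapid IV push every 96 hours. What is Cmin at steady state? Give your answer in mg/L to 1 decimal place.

τ = 96 h = 3 half-lives, so f = (1/2)^3 = 0.125.
At steady state, R = 1/(1 − 0.125) = 8/7.
Single-dose peak C₀ = D/Vd = 1890/70 = 27 mg/L.
Steady-state peak Cmax,ss = C₀·R = 27 × 8/7 ≈ 30.857 mg/L.
Steady-state trough Cmin,ss = Cmax,ss·f ≈ 30.857 × 0.125 ≈ 3.857 mg/L.

3.9 mg/L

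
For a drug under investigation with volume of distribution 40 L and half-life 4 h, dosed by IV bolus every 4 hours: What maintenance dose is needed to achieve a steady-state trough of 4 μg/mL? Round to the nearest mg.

160 mg

τ/t½ = 4/4 ≈ 1, so f = (1/2)^(4/4) ≈ 0.500000.
Cmin,ss = (D/Vd)·f/(1−f), so D = Cmin,ss·Vd·(1−f)/f.
D = 4 × 40 × (1−f)/f ≈ 4 × 40 × 1.00000 ≈ 160.00 mg.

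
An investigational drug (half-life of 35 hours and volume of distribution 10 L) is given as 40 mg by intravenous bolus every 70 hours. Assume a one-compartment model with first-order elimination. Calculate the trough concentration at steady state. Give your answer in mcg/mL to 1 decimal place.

The dosing interval is 2 half-lives, so f = 2^(−2) = 0.25.
Accumulation ratio R = 1/(1 − f) = 1/0.75 = 4/3.
Single-dose peak C₀ = D/Vd = 40/10 = 4 mcg/mL.
Steady-state peak Cmax,ss = C₀·R = 4 × 4/3 ≈ 5.333 mcg/mL.
Steady-state trough Cmin,ss = Cmax,ss·f ≈ 5.333 × 0.25 ≈ 1.333 mcg/mL.

1.3 mcg/mL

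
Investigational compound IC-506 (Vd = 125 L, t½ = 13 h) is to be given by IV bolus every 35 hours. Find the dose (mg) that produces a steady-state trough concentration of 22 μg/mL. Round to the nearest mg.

τ/t½ = 35/13 ≈ 2.6923, so f = (1/2)^(35/13) ≈ 0.154716.
Cmin,ss = (D/Vd)·f/(1−f), so D = Cmin,ss·Vd·(1−f)/f.
D = 22 × 125 × (1−f)/f ≈ 22 × 125 × 5.46346 ≈ 15024.52 mg.

15025 mg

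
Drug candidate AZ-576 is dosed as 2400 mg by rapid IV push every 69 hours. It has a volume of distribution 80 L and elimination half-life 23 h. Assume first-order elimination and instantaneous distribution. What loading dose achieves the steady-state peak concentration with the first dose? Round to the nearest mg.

f = (1/2)^(69/23) ≈ 0.125000; accumulation ratio R = 1/(1−f) ≈ 1.14286.
Loading dose to hit Cmax,ss on first dose: D_load = D_maint·R ≈ 2400 × 1.14286 ≈ 2742.86 mg.

2743 mg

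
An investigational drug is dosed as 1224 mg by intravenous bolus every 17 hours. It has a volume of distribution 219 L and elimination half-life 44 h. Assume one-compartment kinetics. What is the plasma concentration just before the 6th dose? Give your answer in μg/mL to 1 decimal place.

f = (1/2)^(τ/t½) = (1/2)^(17/44) ≈ 0.7651.
C₀ = D/Vd = 1224/219 ≈ 5.589 μg/mL.
Before the 6th dose, 5 doses have been given. Superposition: Cmin = C₀·(f + f² + … + f^5).
≈ 5.589 × (0.7651 + 0.5854 + 0.4479 + 0.3427 + 0.2622) ≈ 5.589 × 2.4033 ≈ 13.432 μg/mL.

13.4 μg/mL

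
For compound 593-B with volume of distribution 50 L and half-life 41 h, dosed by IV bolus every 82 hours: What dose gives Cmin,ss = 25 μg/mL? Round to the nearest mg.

3750 mg

τ/t½ = 82/41 ≈ 2, so f = (1/2)^(82/41) ≈ 0.250000.
Cmin,ss = (D/Vd)·f/(1−f), so D = Cmin,ss·Vd·(1−f)/f.
D = 25 × 50 × (1−f)/f ≈ 25 × 50 × 3.00000 ≈ 3750.00 mg.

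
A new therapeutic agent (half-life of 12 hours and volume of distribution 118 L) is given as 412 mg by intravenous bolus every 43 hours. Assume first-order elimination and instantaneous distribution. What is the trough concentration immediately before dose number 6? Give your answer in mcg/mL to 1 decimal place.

f = (1/2)^(τ/t½) = (1/2)^(43/12) ≈ 0.0834.
C₀ = D/Vd = 412/118 ≈ 3.492 mcg/mL.
Before the 6th dose, 5 doses have been given. Superposition: Cmin = C₀·(f + f² + … + f^5).
≈ 3.492 × (0.0834 + 0.0070 + 0.0006 + 0.0000 + 0.0000) ≈ 3.492 × 0.0910 ≈ 0.318 mcg/mL.

0.3 mcg/mL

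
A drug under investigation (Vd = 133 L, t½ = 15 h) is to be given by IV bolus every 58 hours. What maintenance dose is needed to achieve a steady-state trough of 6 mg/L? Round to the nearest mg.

τ/t½ = 58/15 ≈ 3.8667, so f = (1/2)^(58/15) ≈ 0.068552.
Cmin,ss = (D/Vd)·f/(1−f), so D = Cmin,ss·Vd·(1−f)/f.
D = 6 × 133 × (1−f)/f ≈ 6 × 133 × 13.58747 ≈ 10842.80 mg.

10843 mg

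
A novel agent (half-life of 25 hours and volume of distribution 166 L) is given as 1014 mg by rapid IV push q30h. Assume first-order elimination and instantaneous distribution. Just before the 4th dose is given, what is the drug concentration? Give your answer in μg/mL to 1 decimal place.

f = (1/2)^(τ/t½) = (1/2)^(30/25) ≈ 0.4353.
C₀ = D/Vd = 1014/166 ≈ 6.108 μg/mL.
Before the 4th dose, 3 doses have been given. Superposition: Cmin = C₀·(f + f² + … + f^3).
≈ 6.108 × (0.4353 + 0.1895 + 0.0825) ≈ 6.108 × 0.7073 ≈ 4.320 μg/mL.

4.3 μg/mL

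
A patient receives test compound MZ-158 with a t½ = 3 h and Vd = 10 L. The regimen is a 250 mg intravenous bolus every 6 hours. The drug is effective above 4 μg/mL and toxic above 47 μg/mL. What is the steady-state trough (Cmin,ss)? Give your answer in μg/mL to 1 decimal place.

The dosing interval is 2 half-lives, so f = 2^(−2) = 0.25.
Accumulation ratio R = 1/(1 − f) = 1/0.75 = 4/3.
Single-dose peak C₀ = D/Vd = 250/10 = 25 μg/mL.
Steady-state peak Cmax,ss = C₀·R = 25 × 4/3 ≈ 33.333 μg/mL.
Steady-state trough Cmin,ss = Cmax,ss·f ≈ 33.333 × 0.25 ≈ 8.333 μg/mL.
Trough 8.3 μg/mL vs MEC 4 μg/mL: adequate.

8.3 μg/mL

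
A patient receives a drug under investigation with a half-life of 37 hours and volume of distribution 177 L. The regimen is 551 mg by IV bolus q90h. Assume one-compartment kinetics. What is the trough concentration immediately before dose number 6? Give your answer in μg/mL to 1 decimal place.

0.7 μg/mL

f = (1/2)^(τ/t½) = (1/2)^(90/37) ≈ 0.1853.
C₀ = D/Vd = 551/177 ≈ 3.113 μg/mL.
Before the 6th dose, 5 doses have been given. Superposition: Cmin = C₀·(f + f² + … + f^5).
≈ 3.113 × (0.1853 + 0.0343 + 0.0064 + 0.0012 + 0.0002) ≈ 3.113 × 0.2274 ≈ 0.708 μg/mL.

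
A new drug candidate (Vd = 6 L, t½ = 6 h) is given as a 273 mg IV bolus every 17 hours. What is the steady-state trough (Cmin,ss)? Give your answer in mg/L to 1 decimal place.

7.4 mg/L

k = ln2/t½ = ln2/6 ≈ 0.115525 h⁻¹; fraction remaining f = e^(−kτ) = e^(−0.115525×17) ≈ 0.1403.
At steady state, accumulation factor R = 1/(1 − e^(−kτ)) ≈ 1.1632.
Single-dose peak C₀ = D/Vd = 273/6 ≈ 45.500 mg/L.
Cmax,ss = C₀/(1 − f) ≈ 45.500/0.8597 ≈ 52.925 mg/L.
One interval later, Cmin,ss = Cmax,ss·e^(−kτ) ≈ 52.925 × 0.1403 ≈ 7.425 mg/L.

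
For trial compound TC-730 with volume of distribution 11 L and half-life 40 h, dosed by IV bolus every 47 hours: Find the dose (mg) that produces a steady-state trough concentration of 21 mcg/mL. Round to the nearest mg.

τ/t½ = 47/40 ≈ 1.175, so f = (1/2)^(47/40) ≈ 0.442884.
Cmin,ss = (D/Vd)·f/(1−f), so D = Cmin,ss·Vd·(1−f)/f.
D = 21 × 11 × (1−f)/f ≈ 21 × 11 × 1.25793 ≈ 290.58 mg.

291 mg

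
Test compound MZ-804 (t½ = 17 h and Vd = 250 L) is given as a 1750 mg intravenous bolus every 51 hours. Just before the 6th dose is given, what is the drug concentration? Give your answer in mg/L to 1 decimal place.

f = (1/2)^(τ/t½) = (1/2)^(51/17) ≈ 0.1250.
C₀ = D/Vd = 1750/250 ≈ 7.000 mg/L.
Before the 6th dose, 5 doses have been given. Superposition: Cmin = C₀·(f + f² + … + f^5).
≈ 7.000 × (0.1250 + 0.0156 + 0.0020 + 0.0002 + 0.0000) ≈ 7.000 × 0.1428 ≈ 1.000 mg/L.

1.0 mg/L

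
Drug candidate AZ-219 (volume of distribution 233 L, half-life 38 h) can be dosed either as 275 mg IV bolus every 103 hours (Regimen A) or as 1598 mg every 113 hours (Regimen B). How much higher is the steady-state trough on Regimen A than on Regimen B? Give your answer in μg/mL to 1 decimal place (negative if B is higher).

-0.8 μg/mL

Regimen A: f = (1/2)^(103/38) ≈ 0.1528; Cmin,ss = (275/233)·f/(1−f) ≈ 0.213 μg/mL.
Regimen B: f = (1/2)^(113/38) ≈ 0.1273; Cmin,ss = (1598/233)·f/(1−f) ≈ 1.000 μg/mL.
Difference ≈ 0.213 − 1.000 ≈ -0.787 μg/mL.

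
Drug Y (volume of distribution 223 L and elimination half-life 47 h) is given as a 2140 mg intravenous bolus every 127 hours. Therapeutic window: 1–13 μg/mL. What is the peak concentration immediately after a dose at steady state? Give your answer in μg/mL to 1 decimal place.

Over one 127-h interval, 127/47 ≈ 2.7021 half-lives elapse, leaving f ≈ 0.1537 of each dose.
At steady state, accumulation factor R = 1/(1 − e^(−kτ)) ≈ 1.1816.
Single-dose peak C₀ = D/Vd = 2140/223 ≈ 9.596 μg/mL.
Steady-state peak Cmax,ss = C₀·R ≈ 9.596 × 1.1816 ≈ 11.339 μg/mL.
Peak 11.3 μg/mL vs MTC 13 μg/mL: below toxic threshold.

11.3 μg/mL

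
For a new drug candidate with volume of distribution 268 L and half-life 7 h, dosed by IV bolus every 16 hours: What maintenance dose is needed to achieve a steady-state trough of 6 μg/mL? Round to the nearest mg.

τ/t½ = 16/7 ≈ 2.2857, so f = (1/2)^(16/7) ≈ 0.205084.
Cmin,ss = (D/Vd)·f/(1−f), so D = Cmin,ss·Vd·(1−f)/f.
D = 6 × 268 × (1−f)/f ≈ 6 × 268 × 3.87605 ≈ 6232.69 mg.

6233 mg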